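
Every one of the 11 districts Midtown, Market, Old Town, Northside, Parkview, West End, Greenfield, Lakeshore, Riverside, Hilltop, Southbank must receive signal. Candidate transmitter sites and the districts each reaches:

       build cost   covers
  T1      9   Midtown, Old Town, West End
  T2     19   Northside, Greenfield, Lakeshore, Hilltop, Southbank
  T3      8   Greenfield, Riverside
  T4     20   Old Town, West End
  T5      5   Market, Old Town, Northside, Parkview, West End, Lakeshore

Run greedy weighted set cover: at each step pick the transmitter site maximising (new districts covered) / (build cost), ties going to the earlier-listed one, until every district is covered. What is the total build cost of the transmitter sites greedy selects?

41

Pick 1: T5 adds 6 new (Market, Old Town, Northside, Parkview, West End, Lakeshore) at build cost 5 (ratio 6/5).
Pick 2: T3 adds 2 new (Greenfield, Riverside) at build cost 8 (ratio 2/8).
Pick 3: T1 adds 1 new (Midtown) at build cost 9 (ratio 1/9).
Pick 4: T2 adds 2 new (Hilltop, Southbank) at build cost 19 (ratio 2/19).
Greedy total build cost: 5 + 8 + 9 + 19 = 41.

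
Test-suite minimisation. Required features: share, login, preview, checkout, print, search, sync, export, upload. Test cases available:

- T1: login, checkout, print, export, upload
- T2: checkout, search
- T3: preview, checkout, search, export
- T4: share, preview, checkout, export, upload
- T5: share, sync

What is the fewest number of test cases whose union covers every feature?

3

T1, T3, T5 together cover {share, login, preview, checkout, print, search, sync, export, upload} — every feature.
No 2 of the 5 test cases cover everything (all 10 pairs fall short), so 3 is minimum.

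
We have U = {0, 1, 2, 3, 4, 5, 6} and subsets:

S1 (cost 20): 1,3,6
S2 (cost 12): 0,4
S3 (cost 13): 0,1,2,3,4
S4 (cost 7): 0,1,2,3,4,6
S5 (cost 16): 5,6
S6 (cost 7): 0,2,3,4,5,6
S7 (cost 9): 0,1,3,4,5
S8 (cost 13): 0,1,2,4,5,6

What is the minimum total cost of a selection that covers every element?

14

S4, S6 cover every element at cost 7 + 7 = 14.
Any cover uses at least 2 sets; among all covering selections none totals below 14.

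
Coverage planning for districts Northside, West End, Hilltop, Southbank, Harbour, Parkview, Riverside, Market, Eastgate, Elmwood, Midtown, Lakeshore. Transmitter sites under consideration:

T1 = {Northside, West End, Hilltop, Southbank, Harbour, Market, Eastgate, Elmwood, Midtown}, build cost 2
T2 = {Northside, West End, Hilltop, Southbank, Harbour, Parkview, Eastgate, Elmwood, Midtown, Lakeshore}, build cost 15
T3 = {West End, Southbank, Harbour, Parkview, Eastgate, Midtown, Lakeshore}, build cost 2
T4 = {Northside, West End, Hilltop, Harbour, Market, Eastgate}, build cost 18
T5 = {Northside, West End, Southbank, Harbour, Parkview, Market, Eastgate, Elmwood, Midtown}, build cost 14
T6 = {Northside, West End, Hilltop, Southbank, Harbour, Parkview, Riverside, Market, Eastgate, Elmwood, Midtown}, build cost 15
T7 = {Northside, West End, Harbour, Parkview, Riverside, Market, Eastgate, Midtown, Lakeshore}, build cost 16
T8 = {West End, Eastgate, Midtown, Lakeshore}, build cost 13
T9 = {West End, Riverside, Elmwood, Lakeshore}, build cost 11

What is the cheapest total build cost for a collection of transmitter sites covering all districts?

T1, T3, T9 cover every district at build cost 2 + 2 + 11 = 15.
Any cover uses at least 2 transmitter sites; among all covering selections none totals below 15.

15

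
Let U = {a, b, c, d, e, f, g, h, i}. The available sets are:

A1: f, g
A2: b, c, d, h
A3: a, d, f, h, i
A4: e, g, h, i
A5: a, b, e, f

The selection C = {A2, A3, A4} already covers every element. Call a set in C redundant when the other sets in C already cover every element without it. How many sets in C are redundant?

Drop A2: b, c uncovered — not redundant.
Drop A3: a, f uncovered — not redundant.
Drop A4: e, g uncovered — not redundant.
None of the sets in C is redundant.

0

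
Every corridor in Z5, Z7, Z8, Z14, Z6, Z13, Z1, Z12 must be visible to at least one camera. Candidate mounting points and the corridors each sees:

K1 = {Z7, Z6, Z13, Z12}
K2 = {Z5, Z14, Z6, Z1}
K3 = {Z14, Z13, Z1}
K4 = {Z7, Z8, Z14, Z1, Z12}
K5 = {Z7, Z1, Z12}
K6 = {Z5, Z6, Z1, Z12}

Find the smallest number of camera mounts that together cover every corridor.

K1, K2, K4 together cover {Z5, Z7, Z8, Z14, Z6, Z13, Z1, Z12} — every corridor.
No 2 of the 6 camera mounts cover everything (all 15 pairs fall short), so 3 is minimum.

3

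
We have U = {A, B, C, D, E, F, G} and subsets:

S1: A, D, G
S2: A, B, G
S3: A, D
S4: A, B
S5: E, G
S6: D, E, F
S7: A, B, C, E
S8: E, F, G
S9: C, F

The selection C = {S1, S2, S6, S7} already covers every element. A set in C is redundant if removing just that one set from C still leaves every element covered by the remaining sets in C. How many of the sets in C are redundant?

2

Drop S1: the rest still cover every element — redundant.
Drop S2: the rest still cover every element — redundant.
Drop S6: F uncovered — not redundant.
Drop S7: C uncovered — not redundant.
2 redundant: S1, S2.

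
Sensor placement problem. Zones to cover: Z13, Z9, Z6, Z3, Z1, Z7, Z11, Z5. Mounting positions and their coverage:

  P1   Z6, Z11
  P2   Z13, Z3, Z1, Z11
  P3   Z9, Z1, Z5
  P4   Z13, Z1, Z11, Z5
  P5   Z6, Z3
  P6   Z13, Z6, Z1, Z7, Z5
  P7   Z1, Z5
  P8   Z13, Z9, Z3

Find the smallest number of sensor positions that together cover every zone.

3

P1, P6, P8 together cover {Z13, Z9, Z6, Z3, Z1, Z7, Z11, Z5} — every zone.
No 2 of the 8 sensor positions cover everything (all 28 pairs fall short), so 3 is minimum.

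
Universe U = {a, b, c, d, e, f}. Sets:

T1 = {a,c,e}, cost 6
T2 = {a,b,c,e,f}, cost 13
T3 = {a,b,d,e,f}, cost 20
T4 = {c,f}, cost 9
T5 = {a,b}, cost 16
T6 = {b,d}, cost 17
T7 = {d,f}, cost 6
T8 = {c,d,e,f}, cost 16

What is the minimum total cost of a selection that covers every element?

T2, T7 cover every element at cost 13 + 6 = 19.
Any cover uses at least 2 sets; among all covering selections none totals below 19.

19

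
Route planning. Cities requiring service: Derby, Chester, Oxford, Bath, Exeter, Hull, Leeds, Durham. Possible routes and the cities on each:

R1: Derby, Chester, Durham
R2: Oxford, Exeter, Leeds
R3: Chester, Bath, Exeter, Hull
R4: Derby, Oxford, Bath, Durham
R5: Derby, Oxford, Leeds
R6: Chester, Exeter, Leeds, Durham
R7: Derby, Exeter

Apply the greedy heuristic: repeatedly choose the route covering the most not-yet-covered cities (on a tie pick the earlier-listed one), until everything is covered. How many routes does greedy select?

3

Pick 1: R3 covers 4 new cities (Chester, Bath, Exeter, Hull).
Pick 2: R4 covers 3 new cities (Derby, Oxford, Durham).
Pick 3: R2 covers 1 new cities (Leeds).
Greedy uses 3 routes.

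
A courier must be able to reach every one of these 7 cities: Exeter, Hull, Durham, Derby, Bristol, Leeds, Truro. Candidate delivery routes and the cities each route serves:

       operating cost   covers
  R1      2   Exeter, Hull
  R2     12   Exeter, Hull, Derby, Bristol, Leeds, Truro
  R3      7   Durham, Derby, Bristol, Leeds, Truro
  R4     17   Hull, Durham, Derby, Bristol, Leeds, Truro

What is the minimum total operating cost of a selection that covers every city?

R1, R3 cover every city at operating cost 2 + 7 = 9.
Any cover uses at least 2 routes; among all covering selections none totals below 9.

9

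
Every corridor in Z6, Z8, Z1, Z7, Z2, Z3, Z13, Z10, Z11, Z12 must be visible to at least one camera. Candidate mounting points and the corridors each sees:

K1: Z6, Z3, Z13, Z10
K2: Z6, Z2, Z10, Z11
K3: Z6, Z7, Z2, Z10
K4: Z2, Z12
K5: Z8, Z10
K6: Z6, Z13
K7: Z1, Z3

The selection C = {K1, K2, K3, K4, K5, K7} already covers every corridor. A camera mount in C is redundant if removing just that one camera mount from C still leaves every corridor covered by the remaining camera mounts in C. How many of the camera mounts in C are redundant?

Drop K1: Z13 uncovered — not redundant.
Drop K2: Z11 uncovered — not redundant.
Drop K3: Z7 uncovered — not redundant.
Drop K4: Z12 uncovered — not redundant.
Drop K5: Z8 uncovered — not redundant.
Drop K7: Z1 uncovered — not redundant.
None of the camera mounts in C is redundant.

0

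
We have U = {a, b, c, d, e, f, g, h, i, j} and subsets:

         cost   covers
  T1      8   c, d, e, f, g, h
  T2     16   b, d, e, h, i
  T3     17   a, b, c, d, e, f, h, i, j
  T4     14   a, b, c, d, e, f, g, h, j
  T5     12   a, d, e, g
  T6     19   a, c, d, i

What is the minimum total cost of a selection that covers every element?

25

T1, T3 cover every element at cost 8 + 17 = 25.
Any cover uses at least 2 sets; among all covering selections none totals below 25.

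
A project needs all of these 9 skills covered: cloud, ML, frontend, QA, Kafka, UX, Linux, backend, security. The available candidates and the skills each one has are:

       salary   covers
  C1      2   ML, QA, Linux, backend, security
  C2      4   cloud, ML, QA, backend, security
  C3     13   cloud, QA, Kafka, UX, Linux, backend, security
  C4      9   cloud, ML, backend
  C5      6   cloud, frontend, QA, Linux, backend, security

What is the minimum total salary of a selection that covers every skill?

C1, C3, C5 cover every skill at salary 2 + 13 + 6 = 21.
Any cover uses at least 3 candidates; among all covering selections none totals below 21.

21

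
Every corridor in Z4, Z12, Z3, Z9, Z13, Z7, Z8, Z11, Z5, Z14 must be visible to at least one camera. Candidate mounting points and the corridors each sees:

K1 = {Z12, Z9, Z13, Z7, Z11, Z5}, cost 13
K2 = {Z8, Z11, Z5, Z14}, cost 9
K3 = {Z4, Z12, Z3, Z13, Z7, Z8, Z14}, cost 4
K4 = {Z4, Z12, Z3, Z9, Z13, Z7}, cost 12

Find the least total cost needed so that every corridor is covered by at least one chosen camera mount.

17

K1, K3 cover every corridor at cost 13 + 4 = 17.
Any cover uses at least 2 camera mounts; among all covering selections none totals below 17.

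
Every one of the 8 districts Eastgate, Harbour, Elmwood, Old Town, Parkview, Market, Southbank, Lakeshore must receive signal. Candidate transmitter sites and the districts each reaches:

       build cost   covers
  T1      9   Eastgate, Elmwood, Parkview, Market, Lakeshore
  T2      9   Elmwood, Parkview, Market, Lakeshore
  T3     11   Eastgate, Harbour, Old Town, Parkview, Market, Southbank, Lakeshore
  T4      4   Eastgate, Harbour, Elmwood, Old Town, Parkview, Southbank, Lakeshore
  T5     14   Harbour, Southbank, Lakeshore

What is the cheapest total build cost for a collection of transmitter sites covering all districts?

13

T1, T4 cover every district at build cost 9 + 4 = 13.
Any cover uses at least 2 transmitter sites; among all covering selections none totals below 13.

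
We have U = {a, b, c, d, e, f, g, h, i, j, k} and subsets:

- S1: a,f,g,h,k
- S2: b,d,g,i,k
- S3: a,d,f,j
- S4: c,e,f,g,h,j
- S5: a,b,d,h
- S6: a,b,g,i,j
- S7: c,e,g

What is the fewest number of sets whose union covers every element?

S1, S2, S4 together cover {a, b, c, d, e, f, g, h, i, j, k} — every element.
No 2 of the 7 sets cover everything (all 21 pairs fall short), so 3 is minimum.

3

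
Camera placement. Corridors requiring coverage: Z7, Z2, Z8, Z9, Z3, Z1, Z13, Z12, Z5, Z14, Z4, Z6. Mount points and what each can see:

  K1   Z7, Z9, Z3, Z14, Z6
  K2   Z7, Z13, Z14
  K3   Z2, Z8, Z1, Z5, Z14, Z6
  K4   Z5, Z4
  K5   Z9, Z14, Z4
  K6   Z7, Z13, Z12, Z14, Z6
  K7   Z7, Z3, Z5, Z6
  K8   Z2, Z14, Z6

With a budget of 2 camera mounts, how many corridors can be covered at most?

9

Choosing K1, K3 covers {Z7, Z2, Z8, Z9, Z3, Z1, Z5, Z14, Z6} — 9 corridors.
No choice of 2 camera mounts does better; here Z13, Z12, Z4 are left uncovered.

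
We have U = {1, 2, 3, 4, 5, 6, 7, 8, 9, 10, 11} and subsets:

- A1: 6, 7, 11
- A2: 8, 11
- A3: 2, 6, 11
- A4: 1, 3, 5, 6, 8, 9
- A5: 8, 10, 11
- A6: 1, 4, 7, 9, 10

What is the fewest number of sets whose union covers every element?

A3, A4, A6 together cover {1, 2, 3, 4, 5, 6, 7, 8, 9, 10, 11} — every element.
No 2 of the 6 sets cover everything (all 15 pairs fall short), so 3 is minimum.

3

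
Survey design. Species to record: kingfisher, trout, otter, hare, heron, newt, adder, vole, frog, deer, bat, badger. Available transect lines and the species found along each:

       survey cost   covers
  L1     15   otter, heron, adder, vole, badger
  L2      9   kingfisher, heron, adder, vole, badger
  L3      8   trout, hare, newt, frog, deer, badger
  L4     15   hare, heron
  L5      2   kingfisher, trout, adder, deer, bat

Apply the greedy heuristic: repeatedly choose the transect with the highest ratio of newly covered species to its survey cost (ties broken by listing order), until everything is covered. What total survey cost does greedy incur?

Pick 1: L5 adds 5 new (kingfisher, trout, adder, deer, bat) at survey cost 2 (ratio 5/2).
Pick 2: L3 adds 4 new (hare, newt, frog, badger) at survey cost 8 (ratio 4/8).
Pick 3: L2 adds 2 new (heron, vole) at survey cost 9 (ratio 2/9).
Pick 4: L1 adds 1 new (otter) at survey cost 15 (ratio 1/15).
Greedy total survey cost: 2 + 8 + 9 + 15 = 34. (The true optimum is 25, so greedy overshoots here.)

34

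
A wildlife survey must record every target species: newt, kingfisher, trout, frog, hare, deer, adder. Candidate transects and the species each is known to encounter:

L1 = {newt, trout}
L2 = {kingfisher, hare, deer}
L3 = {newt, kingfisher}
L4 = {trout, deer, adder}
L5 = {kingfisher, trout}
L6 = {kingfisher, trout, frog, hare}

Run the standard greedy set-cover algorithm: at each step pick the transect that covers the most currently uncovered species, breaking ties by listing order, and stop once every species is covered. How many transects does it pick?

Pick 1: L6 covers 4 new species (kingfisher, trout, frog, hare).
Pick 2: L4 covers 2 new species (deer, adder).
Pick 3: L1 covers 1 new species (newt).
Greedy uses 3 transects.

3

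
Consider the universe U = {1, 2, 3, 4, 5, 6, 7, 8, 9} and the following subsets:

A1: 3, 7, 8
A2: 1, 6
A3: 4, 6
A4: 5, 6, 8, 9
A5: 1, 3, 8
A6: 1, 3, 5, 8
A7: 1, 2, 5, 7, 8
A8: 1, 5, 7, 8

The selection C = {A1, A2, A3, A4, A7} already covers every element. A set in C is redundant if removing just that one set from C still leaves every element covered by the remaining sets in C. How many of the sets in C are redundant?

1

Drop A1: 3 uncovered — not redundant.
Drop A2: the rest still cover every element — redundant.
Drop A3: 4 uncovered — not redundant.
Drop A4: 9 uncovered — not redundant.
Drop A7: 2 uncovered — not redundant.
1 redundant: A2.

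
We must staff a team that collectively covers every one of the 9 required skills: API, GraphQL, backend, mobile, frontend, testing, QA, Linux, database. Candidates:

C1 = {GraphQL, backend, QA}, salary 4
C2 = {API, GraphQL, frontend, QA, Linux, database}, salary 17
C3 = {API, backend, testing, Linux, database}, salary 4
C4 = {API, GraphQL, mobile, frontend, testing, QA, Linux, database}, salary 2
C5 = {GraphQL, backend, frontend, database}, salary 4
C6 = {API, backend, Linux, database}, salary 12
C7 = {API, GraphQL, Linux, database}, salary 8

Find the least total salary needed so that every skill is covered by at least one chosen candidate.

C1, C4 cover every skill at salary 4 + 2 = 6.
Any cover uses at least 2 candidates; among all covering selections none totals below 6.

6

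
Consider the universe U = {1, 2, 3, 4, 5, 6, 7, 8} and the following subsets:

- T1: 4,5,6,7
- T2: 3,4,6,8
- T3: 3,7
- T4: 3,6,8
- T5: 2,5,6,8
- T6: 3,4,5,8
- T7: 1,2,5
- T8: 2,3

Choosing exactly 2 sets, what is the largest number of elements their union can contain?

7

Choosing T2, T7 covers {1, 2, 3, 4, 5, 6, 8} — 7 elements.
No choice of 2 sets does better; here 7 is left uncovered.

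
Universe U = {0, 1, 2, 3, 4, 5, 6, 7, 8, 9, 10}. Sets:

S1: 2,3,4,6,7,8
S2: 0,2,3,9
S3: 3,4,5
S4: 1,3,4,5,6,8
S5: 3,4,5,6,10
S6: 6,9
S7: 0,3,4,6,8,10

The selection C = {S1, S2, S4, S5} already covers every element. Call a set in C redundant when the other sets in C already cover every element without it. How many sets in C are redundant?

Drop S1: 7 uncovered — not redundant.
Drop S2: 0, 9 uncovered — not redundant.
Drop S4: 1 uncovered — not redundant.
Drop S5: 10 uncovered — not redundant.
None of the sets in C is redundant.

0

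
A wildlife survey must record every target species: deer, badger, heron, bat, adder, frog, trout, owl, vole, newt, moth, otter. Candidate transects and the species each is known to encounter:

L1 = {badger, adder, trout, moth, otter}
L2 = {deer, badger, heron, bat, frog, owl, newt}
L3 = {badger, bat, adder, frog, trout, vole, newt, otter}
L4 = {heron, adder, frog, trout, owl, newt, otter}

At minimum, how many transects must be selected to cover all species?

3

L1, L2, L3 together cover {deer, badger, heron, bat, adder, frog, trout, owl, vole, newt, moth, otter} — every species.
No 2 of the 4 transects cover everything (all 6 pairs fall short), so 3 is minimum.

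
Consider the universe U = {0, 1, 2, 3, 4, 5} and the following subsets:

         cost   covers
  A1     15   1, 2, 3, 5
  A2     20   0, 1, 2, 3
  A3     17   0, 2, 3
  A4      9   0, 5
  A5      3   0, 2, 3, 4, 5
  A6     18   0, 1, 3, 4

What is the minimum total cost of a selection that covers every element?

A1, A5 cover every element at cost 15 + 3 = 18.
Any cover uses at least 2 sets; among all covering selections none totals below 18.

18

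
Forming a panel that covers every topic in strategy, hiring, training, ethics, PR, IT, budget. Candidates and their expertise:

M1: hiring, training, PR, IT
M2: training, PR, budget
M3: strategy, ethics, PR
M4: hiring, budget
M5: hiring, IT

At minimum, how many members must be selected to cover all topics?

3

M1, M2, M3 together cover {strategy, hiring, training, ethics, PR, IT, budget} — every topic.
No 2 of the 5 members cover everything (all 10 pairs fall short), so 3 is minimum.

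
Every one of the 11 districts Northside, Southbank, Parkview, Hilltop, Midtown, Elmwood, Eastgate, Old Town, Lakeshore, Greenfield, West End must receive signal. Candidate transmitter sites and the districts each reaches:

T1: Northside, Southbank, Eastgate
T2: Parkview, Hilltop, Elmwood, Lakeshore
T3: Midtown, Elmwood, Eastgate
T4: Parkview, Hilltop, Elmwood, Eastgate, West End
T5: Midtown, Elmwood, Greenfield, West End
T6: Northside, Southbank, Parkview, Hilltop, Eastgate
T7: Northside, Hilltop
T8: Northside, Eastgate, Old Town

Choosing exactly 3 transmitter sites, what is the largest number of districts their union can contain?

10

Choosing T1, T2, T5 covers {Northside, Southbank, Parkview, Hilltop, Midtown, Elmwood, Eastgate, Lakeshore, Greenfield, West End} — 10 districts.
No choice of 3 transmitter sites does better; here Old Town is left uncovered.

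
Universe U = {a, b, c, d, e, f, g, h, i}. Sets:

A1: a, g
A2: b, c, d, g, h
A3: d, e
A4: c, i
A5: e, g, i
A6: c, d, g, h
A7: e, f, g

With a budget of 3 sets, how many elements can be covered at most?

Choosing A1, A2, A5 covers {a, b, c, d, e, g, h, i} — 8 elements.
No choice of 3 sets does better; here f is left uncovered.

8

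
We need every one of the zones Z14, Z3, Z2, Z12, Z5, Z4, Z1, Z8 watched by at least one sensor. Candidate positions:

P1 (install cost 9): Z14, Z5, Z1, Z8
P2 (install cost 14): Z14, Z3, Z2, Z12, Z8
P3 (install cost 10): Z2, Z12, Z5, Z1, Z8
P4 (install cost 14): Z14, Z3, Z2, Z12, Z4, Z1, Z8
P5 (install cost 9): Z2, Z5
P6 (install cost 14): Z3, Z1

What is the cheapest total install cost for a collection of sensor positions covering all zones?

P1, P4 cover every zone at install cost 9 + 14 = 23.
Any cover uses at least 2 sensor positions; among all covering selections none totals below 23.
Greedy by coverage-per-install cost would pick P3, P4 for 24 — worse than the optimum 23.

23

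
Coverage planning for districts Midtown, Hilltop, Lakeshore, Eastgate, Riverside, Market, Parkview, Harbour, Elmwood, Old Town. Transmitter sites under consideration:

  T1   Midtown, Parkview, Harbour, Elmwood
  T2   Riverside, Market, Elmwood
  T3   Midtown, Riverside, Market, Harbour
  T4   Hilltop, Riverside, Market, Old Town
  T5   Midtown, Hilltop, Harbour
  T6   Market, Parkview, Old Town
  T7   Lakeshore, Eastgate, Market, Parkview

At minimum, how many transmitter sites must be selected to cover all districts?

3

T1, T4, T7 together cover {Midtown, Hilltop, Lakeshore, Eastgate, Riverside, Market, Parkview, Harbour, Elmwood, Old Town} — every district.
No 2 of the 7 transmitter sites cover everything (all 21 pairs fall short), so 3 is minimum.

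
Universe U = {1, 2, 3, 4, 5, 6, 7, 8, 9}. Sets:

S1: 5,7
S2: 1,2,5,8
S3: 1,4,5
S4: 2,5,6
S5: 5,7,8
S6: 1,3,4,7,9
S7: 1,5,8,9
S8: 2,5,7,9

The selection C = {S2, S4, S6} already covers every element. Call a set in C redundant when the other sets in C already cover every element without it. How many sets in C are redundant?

0

Drop S2: 8 uncovered — not redundant.
Drop S4: 6 uncovered — not redundant.
Drop S6: 3, 4, 7, 9 uncovered — not redundant.
None of the sets in C is redundant.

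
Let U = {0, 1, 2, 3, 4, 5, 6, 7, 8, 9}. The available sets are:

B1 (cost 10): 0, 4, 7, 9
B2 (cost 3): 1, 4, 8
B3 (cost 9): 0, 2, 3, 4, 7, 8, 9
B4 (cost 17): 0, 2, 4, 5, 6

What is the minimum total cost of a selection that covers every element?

29

B2, B3, B4 cover every element at cost 3 + 9 + 17 = 29.
Any cover uses at least 3 sets; among all covering selections none totals below 29.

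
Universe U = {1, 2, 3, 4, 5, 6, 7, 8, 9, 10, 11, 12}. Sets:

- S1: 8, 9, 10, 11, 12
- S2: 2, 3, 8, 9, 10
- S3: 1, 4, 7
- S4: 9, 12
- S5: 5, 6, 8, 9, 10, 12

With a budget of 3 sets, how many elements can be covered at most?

Choosing S2, S3, S5 covers {1, 2, 3, 4, 5, 6, 7, 8, 9, 10, 12} — 11 elements.
No choice of 3 sets does better; here 11 is left uncovered.

11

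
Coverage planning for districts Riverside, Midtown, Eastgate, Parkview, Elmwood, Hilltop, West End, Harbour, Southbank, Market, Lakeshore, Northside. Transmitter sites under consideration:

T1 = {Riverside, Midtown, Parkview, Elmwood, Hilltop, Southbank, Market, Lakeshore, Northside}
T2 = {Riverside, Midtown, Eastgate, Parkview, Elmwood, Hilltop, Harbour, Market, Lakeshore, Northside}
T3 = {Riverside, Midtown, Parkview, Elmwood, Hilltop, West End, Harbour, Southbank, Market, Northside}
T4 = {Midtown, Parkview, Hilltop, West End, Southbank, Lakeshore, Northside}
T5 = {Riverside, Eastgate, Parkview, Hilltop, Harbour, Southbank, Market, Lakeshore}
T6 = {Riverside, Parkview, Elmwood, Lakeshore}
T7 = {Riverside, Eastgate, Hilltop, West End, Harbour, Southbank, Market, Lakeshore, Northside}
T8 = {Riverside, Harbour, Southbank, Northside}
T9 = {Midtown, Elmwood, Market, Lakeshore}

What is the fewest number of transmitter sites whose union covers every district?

2

T1, T7 together cover {Riverside, Midtown, Eastgate, Parkview, Elmwood, Hilltop, West End, Harbour, Southbank, Market, Lakeshore, Northside} — every district.
No single transmitter site contains all 12 districts, so 2 is optimal.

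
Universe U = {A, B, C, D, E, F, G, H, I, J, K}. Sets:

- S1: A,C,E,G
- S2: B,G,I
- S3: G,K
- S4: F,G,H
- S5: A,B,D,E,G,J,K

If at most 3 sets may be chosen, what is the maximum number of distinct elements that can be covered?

10

Choosing S1, S4, S5 covers {A, B, C, D, E, F, G, H, J, K} — 10 elements.
No choice of 3 sets does better; here I is left uncovered.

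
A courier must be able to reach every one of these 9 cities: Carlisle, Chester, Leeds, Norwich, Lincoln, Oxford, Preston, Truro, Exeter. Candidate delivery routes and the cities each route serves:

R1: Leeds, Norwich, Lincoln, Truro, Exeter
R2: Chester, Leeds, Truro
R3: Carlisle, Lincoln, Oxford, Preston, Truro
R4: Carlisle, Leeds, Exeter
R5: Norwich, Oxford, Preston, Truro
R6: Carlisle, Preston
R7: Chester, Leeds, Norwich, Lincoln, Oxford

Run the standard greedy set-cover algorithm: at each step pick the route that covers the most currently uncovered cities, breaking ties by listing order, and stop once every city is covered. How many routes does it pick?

3

Pick 1: R1 covers 5 new cities (Leeds, Norwich, Lincoln, Truro, Exeter).
Pick 2: R3 covers 3 new cities (Carlisle, Oxford, Preston).
Pick 3: R2 covers 1 new cities (Chester).
Greedy uses 3 routes.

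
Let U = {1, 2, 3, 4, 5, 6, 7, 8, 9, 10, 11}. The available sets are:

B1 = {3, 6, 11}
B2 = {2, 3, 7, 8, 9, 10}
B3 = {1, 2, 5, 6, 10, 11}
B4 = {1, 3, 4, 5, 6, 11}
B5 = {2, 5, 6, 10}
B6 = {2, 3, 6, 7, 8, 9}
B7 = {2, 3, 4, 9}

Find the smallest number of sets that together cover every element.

2

B2, B4 together cover {1, 2, 3, 4, 5, 6, 7, 8, 9, 10, 11} — every element.
No single set contains all 11 elements, so 2 is optimal.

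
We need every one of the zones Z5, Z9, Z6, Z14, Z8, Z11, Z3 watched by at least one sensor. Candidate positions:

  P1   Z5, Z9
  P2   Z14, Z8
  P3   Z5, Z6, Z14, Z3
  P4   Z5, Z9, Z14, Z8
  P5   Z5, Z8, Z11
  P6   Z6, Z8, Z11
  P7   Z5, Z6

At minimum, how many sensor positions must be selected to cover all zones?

3

P1, P3, P5 together cover {Z5, Z9, Z6, Z14, Z8, Z11, Z3} — every zone.
No 2 of the 7 sensor positions cover everything (all 21 pairs fall short), so 3 is minimum.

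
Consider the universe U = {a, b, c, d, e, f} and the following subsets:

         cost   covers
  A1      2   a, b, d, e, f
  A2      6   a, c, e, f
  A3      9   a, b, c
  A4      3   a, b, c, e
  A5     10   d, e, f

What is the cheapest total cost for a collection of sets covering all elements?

A1, A4 cover every element at cost 2 + 3 = 5.
Any cover uses at least 2 sets; among all covering selections none totals below 5.

5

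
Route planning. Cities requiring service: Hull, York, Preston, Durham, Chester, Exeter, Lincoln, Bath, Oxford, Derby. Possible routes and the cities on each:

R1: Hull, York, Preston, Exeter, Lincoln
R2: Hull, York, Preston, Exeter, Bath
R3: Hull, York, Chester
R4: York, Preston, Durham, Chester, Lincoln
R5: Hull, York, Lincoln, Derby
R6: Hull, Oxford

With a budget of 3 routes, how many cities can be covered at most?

9

Choosing R2, R4, R5 covers {Hull, York, Preston, Durham, Chester, Exeter, Lincoln, Bath, Derby} — 9 cities.
No choice of 3 routes does better; here Oxford is left uncovered.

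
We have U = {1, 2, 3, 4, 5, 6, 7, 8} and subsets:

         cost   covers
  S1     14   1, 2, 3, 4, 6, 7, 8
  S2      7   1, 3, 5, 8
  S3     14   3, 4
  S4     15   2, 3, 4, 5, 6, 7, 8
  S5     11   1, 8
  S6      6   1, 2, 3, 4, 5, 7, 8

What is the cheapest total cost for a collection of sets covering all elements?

S1, S6 cover every element at cost 14 + 6 = 20.
Any cover uses at least 2 sets; among all covering selections none totals below 20.

20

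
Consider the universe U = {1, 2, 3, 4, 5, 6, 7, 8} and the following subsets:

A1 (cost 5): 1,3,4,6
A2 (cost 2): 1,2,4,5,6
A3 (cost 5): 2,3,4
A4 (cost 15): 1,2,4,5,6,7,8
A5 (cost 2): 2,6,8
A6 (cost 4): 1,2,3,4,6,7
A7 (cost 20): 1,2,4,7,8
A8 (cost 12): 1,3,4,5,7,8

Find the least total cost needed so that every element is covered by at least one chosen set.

8

A2, A5, A6 cover every element at cost 2 + 2 + 4 = 8.
Any cover uses at least 2 sets; among all covering selections none totals below 8.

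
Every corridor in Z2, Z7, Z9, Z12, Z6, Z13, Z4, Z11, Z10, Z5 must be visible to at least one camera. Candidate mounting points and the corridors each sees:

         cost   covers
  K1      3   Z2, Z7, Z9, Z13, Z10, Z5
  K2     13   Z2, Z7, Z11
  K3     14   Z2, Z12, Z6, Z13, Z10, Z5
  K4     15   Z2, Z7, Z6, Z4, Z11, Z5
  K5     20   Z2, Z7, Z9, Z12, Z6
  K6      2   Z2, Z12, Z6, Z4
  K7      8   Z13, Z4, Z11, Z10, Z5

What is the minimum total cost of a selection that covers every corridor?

K1, K6, K7 cover every corridor at cost 3 + 2 + 8 = 13.
Any cover uses at least 2 camera mounts; among all covering selections none totals below 13.

13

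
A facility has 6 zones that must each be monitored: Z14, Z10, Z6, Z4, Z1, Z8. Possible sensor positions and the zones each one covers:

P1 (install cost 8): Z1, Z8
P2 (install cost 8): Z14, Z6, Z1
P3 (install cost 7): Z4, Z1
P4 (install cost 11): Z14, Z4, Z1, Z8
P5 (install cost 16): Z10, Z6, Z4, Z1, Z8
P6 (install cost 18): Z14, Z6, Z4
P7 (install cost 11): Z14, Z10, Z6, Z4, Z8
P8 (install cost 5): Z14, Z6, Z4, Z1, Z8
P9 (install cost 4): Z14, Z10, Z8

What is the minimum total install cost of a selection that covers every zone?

P8, P9 cover every zone at install cost 5 + 4 = 9.
Any cover uses at least 2 sensor positions; among all covering selections none totals below 9.

9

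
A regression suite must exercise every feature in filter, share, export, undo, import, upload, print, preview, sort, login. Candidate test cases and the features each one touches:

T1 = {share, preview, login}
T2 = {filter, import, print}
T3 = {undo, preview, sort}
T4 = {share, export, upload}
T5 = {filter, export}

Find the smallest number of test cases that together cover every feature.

T1, T2, T3, T4 together cover {filter, share, export, undo, import, upload, print, preview, sort, login} — every feature.
No 3 of the 5 test cases cover everything (all 10 triples fall short), so 4 is minimum.

4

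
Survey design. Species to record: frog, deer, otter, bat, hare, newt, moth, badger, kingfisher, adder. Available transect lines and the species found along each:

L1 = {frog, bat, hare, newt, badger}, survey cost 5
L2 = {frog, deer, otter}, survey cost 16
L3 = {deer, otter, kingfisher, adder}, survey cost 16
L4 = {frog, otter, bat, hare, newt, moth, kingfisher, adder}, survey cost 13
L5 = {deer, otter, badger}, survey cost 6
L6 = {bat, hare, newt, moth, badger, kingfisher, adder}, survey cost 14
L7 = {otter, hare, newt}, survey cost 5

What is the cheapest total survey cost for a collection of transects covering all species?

19

L4, L5 cover every species at survey cost 13 + 6 = 19.
Any cover uses at least 2 transects; among all covering selections none totals below 19.
Greedy by coverage-per-survey cost would pick L1, L5, L4 for 24 — worse than the optimum 19.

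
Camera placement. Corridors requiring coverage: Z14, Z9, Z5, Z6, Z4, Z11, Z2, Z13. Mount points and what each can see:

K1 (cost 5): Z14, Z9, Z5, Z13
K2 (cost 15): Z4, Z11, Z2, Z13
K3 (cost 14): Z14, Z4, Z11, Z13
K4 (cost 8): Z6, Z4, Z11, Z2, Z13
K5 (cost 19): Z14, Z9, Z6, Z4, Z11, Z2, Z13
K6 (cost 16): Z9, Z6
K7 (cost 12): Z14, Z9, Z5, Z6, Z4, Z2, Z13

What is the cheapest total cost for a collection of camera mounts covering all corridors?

13

K1, K4 cover every corridor at cost 5 + 8 = 13.
Any cover uses at least 2 camera mounts; among all covering selections none totals below 13.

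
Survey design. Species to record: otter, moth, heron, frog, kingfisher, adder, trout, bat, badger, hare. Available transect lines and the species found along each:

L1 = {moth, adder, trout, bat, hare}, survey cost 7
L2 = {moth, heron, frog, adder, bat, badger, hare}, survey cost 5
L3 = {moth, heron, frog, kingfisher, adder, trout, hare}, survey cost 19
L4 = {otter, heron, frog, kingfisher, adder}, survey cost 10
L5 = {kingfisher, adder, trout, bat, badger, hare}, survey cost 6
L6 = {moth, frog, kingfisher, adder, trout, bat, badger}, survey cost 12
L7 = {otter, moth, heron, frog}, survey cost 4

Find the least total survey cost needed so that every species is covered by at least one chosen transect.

10

L5, L7 cover every species at survey cost 6 + 4 = 10.
Any cover uses at least 2 transects; among all covering selections none totals below 10.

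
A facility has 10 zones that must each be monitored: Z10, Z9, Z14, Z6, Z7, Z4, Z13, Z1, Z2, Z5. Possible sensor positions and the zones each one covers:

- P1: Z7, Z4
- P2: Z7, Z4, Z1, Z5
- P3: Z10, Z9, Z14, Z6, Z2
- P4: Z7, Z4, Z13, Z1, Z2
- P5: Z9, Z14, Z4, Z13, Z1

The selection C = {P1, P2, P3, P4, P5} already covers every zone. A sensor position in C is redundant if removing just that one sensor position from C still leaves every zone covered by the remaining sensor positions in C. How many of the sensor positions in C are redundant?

3

Drop P1: the rest still cover every zone — redundant.
Drop P2: Z5 uncovered — not redundant.
Drop P3: Z10, Z6 uncovered — not redundant.
Drop P4: the rest still cover every zone — redundant.
Drop P5: the rest still cover every zone — redundant.
3 redundant: P1, P4, P5.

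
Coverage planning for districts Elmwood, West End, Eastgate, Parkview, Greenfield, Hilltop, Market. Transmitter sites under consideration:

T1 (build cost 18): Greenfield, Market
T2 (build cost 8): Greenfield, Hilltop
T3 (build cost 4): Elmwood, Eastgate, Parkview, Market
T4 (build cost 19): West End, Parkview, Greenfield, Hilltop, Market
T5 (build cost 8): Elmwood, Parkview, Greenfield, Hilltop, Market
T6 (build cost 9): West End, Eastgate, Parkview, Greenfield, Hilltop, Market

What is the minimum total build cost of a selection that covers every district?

T3, T6 cover every district at build cost 4 + 9 = 13.
Any cover uses at least 2 transmitter sites; among all covering selections none totals below 13.

13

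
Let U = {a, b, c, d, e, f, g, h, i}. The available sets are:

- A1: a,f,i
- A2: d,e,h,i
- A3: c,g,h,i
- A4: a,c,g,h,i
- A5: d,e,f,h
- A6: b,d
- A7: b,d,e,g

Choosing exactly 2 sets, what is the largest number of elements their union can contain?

8

Choosing A4, A5 covers {a, c, d, e, f, g, h, i} — 8 elements.
No choice of 2 sets does better; here b is left uncovered.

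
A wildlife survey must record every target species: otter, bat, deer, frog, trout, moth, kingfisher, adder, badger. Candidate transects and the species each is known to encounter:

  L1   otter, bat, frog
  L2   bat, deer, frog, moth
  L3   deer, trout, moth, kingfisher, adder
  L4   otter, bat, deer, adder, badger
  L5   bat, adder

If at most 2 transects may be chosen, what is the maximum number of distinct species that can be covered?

Choosing L1, L3 covers {otter, bat, deer, frog, trout, moth, kingfisher, adder} — 8 species.
No choice of 2 transects does better; here badger is left uncovered.

8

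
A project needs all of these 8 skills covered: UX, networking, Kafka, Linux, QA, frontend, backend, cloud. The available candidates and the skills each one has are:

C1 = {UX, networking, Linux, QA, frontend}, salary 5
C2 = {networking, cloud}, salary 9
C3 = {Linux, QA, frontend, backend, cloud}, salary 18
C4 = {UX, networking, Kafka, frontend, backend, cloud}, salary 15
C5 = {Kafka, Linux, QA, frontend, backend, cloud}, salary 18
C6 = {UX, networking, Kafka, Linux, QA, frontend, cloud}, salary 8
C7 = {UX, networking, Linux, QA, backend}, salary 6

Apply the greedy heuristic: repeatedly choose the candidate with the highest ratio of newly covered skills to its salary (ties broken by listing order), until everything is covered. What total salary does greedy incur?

19

Pick 1: C1 adds 5 new (UX, networking, Linux, QA, frontend) at salary 5 (ratio 5/5).
Pick 2: C6 adds 2 new (Kafka, cloud) at salary 8 (ratio 2/8).
Pick 3: C7 adds 1 new (backend) at salary 6 (ratio 1/6).
Greedy total salary: 5 + 8 + 6 = 19. (The true optimum is 14, so greedy overshoots here.)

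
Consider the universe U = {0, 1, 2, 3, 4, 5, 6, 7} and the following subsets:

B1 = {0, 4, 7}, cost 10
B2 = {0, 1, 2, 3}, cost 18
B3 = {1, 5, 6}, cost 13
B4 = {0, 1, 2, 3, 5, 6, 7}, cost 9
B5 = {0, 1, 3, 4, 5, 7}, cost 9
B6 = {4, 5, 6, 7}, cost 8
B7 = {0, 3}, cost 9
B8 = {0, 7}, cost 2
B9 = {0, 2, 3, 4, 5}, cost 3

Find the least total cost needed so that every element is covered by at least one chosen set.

B4, B9 cover every element at cost 9 + 3 = 12.
Any cover uses at least 2 sets; among all covering selections none totals below 12.

12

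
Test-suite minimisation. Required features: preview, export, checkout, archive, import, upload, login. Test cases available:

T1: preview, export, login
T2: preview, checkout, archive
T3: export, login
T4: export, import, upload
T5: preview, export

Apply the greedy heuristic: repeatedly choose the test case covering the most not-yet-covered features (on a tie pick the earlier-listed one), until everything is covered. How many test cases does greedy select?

Pick 1: T1 covers 3 new features (preview, export, login).
Pick 2: T2 covers 2 new features (checkout, archive).
Pick 3: T4 covers 2 new features (import, upload).
Greedy uses 3 test cases.

3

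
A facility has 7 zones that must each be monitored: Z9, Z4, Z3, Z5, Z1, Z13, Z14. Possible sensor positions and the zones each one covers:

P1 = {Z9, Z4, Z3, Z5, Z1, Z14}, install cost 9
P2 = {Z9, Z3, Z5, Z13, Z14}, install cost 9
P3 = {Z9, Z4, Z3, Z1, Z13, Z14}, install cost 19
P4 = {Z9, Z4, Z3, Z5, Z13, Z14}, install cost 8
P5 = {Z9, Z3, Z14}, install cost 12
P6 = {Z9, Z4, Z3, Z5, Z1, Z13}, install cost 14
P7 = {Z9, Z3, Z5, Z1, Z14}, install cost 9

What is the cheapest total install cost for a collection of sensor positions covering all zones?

17

P1, P4 cover every zone at install cost 9 + 8 = 17.
Any cover uses at least 2 sensor positions; among all covering selections none totals below 17.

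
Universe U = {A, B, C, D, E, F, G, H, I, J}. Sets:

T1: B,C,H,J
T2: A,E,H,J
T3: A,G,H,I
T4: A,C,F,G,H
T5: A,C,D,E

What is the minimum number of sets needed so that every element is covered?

4

T1, T3, T4, T5 together cover {A, B, C, D, E, F, G, H, I, J} — every element.
No 3 of the 5 sets cover everything (all 10 triples fall short), so 4 is minimum.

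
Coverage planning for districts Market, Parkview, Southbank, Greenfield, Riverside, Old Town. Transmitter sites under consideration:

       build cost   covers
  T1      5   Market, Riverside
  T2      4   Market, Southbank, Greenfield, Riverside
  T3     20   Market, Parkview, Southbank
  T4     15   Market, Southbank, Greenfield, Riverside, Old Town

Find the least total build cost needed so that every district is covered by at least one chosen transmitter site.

35

T3, T4 cover every district at build cost 20 + 15 = 35.
Any cover uses at least 2 transmitter sites; among all covering selections none totals below 35.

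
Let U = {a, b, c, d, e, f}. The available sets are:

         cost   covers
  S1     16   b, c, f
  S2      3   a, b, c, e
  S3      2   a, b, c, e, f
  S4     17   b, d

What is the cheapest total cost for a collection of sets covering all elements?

S3, S4 cover every element at cost 2 + 17 = 19.
Any cover uses at least 2 sets; among all covering selections none totals below 19.

19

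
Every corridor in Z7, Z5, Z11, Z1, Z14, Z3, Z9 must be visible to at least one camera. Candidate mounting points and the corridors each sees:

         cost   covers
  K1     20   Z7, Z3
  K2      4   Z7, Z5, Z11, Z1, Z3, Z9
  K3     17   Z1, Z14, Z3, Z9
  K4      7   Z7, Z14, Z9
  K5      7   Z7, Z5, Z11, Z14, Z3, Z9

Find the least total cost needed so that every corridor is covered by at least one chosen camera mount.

K2, K4 cover every corridor at cost 4 + 7 = 11.
Any cover uses at least 2 camera mounts; among all covering selections none totals below 11.

11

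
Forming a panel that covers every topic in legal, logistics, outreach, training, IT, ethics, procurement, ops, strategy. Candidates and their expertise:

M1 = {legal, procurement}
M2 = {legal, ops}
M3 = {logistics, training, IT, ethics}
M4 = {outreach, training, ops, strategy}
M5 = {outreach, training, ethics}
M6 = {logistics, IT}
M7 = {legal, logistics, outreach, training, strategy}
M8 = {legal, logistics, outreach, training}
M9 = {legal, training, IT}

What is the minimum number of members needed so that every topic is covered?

M1, M3, M4 together cover {legal, logistics, outreach, training, IT, ethics, procurement, ops, strategy} — every topic.
No 2 of the 9 members cover everything (all 36 pairs fall short), so 3 is minimum.
Greedy (largest uncovered first) would take M7, M3, M1, M2 — 4 members — but 3 suffice.

3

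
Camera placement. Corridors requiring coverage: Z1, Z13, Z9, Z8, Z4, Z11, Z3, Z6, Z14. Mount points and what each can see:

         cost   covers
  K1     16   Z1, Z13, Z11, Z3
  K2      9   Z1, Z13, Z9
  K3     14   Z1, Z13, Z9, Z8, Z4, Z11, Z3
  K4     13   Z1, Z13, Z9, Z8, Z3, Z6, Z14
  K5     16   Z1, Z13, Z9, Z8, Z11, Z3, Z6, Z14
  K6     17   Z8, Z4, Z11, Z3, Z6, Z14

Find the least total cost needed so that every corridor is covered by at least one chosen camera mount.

K2, K6 cover every corridor at cost 9 + 17 = 26.
Any cover uses at least 2 camera mounts; among all covering selections none totals below 26.
Greedy by coverage-per-cost would pick K4, K3 for 27 — worse than the optimum 26.

26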